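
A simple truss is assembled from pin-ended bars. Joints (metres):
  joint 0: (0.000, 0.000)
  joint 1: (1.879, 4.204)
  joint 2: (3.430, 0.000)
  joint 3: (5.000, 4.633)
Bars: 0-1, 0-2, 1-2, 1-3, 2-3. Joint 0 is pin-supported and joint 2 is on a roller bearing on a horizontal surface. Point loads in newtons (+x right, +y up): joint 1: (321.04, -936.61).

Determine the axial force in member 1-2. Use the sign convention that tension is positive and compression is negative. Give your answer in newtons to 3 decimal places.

-966.302

N=4 nodes, M=5 members, R=3 reactions → 2N=8, M+R=8
member 0 (0-1): L=4.6048, (cx,cy)=(0.4081,0.9130)
member 1 (0-2): L=3.4300, (cx,cy)=(1.0000,0.0000)
member 2 (1-2): L=4.4810, (cx,cy)=(0.3461,-0.9382)
member 3 (1-3): L=3.1503, (cx,cy)=(0.9907,0.1362)
member 4 (2-3): L=4.8918, (cx,cy)=(0.3209,0.9471)
solve A·x = −loads:
  F[0-1] = -32.9017 N (compression)
  F[0-2] = +334.4656 N (tension)
  F[1-2] = -966.3023 N (compression)
  F[1-3] = -0.0000 N (compression)
  F[2-3] = -0.0000 N (compression)
  Rx@0 = -321.0400 N
  Ry@0 = +30.0379 N
  Ry@2 = +906.5721 N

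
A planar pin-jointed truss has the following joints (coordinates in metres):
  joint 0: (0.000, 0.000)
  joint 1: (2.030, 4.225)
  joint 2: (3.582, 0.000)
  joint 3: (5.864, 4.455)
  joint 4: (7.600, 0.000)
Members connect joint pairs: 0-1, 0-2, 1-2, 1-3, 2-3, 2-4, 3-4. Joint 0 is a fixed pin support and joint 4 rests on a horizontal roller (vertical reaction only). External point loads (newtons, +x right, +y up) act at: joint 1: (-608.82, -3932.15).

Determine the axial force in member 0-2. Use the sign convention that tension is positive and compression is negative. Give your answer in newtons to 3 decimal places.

938.452

N=5 nodes, M=7 members, R=3 reactions → 2N=10, M+R=10
member 0 (0-1): L=4.6874, (cx,cy)=(0.4331,0.9014)
member 1 (0-2): L=3.5820, (cx,cy)=(1.0000,0.0000)
member 2 (1-2): L=4.5010, (cx,cy)=(0.3448,-0.9387)
member 3 (1-3): L=3.8409, (cx,cy)=(0.9982,0.0599)
member 4 (2-3): L=5.0055, (cx,cy)=(0.4559,0.8900)
member 5 (2-4): L=4.0180, (cx,cy)=(1.0000,0.0000)
member 6 (3-4): L=4.7813, (cx,cy)=(0.3631,-0.9318)
solve A·x = −loads:
  F[0-1] = -3572.7348 N (compression)
  F[0-2] = +938.4522 N (tension)
  F[1-2] = -800.6810 N (compression)
  F[1-3] = -663.5606 N (compression)
  F[2-3] = +844.4410 N (tension)
  F[2-4] = +277.3867 N (tension)
  F[3-4] = -763.9781 N (compression)
  Rx@0 = +608.8200 N
  Ry@0 = +3220.3079 N
  Ry@4 = +711.8421 N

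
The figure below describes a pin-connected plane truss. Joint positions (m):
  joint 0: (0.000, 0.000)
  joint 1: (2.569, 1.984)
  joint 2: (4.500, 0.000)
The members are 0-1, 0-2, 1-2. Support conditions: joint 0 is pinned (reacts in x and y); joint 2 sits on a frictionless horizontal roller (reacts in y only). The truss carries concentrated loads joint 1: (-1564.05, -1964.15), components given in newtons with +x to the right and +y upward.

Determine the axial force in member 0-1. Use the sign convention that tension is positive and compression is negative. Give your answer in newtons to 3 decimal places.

N=3 nodes, M=3 members, R=3 reactions → 2N=6, M+R=6
member 0 (0-1): L=3.2459, (cx,cy)=(0.7915,0.6112)
member 1 (0-2): L=4.5000, (cx,cy)=(1.0000,0.0000)
member 2 (1-2): L=2.7686, (cx,cy)=(0.6975,-0.7166)
solve A·x = −loads:
  F[0-1] = -2507.1007 N (compression)
  F[0-2] = +420.2058 N (tension)
  F[1-2] = -602.4712 N (compression)
  Rx@0 = +1564.0500 N
  Ry@0 = +1532.4109 N
  Ry@2 = +431.7391 N

-2507.101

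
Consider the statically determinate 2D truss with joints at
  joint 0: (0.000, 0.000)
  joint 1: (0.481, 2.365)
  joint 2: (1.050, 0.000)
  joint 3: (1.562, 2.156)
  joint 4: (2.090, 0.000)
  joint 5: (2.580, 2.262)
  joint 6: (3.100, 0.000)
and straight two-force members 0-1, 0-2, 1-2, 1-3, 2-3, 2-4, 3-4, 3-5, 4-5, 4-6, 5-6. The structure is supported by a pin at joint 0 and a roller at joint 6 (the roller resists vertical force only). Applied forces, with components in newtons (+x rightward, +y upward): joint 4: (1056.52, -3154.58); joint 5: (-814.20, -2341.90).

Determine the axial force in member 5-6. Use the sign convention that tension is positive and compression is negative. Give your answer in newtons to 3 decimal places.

-3572.575

N=7 nodes, M=11 members, R=3 reactions → 2N=14, M+R=14
member 0 (0-1): L=2.4134, (cx,cy)=(0.1993,0.9799)
member 1 (0-2): L=1.0500, (cx,cy)=(1.0000,0.0000)
member 2 (1-2): L=2.4325, (cx,cy)=(0.2339,-0.9723)
member 3 (1-3): L=1.1010, (cx,cy)=(0.9818,-0.1898)
member 4 (2-3): L=2.2160, (cx,cy)=(0.2311,0.9729)
member 5 (2-4): L=1.0400, (cx,cy)=(1.0000,0.0000)
member 6 (3-4): L=2.2197, (cx,cy)=(0.2379,-0.9713)
member 7 (3-5): L=1.0235, (cx,cy)=(0.9946,0.1036)
member 8 (4-5): L=2.3145, (cx,cy)=(0.2117,0.9773)
member 9 (4-6): L=1.0100, (cx,cy)=(1.0000,0.0000)
member 10 (5-6): L=2.3210, (cx,cy)=(0.2240,-0.9746)
solve A·x = −loads:
  F[0-1] = -2055.9675 N (compression)
  F[0-2] = +652.0793 N (tension)
  F[1-2] = +2258.7627 N (tension)
  F[1-3] = -955.4953 N (compression)
  F[2-3] = -2257.1723 N (compression)
  F[2-4] = +1701.9646 N (tension)
  F[3-4] = +1870.0919 N (tension)
  F[3-5] = -1914.7775 N (compression)
  F[4-5] = +1369.2017 N (tension)
  F[4-6] = +800.4044 N (tension)
  F[5-6] = -3572.5754 N (compression)
  Rx@0 = -242.3200 N
  Ry@0 = +2014.7207 N
  Ry@6 = +3481.7593 N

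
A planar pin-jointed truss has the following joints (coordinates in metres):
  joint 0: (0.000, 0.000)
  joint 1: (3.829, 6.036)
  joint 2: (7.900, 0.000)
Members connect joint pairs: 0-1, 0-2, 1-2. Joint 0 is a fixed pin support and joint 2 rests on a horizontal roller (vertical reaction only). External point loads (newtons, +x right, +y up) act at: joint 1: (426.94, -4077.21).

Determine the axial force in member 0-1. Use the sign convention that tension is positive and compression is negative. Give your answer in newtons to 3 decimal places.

N=3 nodes, M=3 members, R=3 reactions → 2N=6, M+R=6
member 0 (0-1): L=7.1480, (cx,cy)=(0.5357,0.8444)
member 1 (0-2): L=7.9000, (cx,cy)=(1.0000,0.0000)
member 2 (1-2): L=7.2805, (cx,cy)=(0.5592,-0.8291)
solve A·x = −loads:
  F[0-1] = -2101.8396 N (compression)
  F[0-2] = +1552.8345 N (tension)
  F[1-2] = -2777.0773 N (compression)
  Rx@0 = -426.9400 N
  Ry@0 = +1774.8496 N
  Ry@2 = +2302.3604 N

-2101.840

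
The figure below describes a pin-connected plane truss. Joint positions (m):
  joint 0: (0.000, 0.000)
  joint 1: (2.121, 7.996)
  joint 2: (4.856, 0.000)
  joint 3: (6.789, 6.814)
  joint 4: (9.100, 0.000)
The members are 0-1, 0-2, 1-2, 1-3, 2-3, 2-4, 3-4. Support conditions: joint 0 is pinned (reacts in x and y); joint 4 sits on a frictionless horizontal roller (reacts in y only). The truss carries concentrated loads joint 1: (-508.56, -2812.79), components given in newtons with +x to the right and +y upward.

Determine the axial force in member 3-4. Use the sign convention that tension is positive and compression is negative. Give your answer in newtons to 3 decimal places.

-220.413

N=5 nodes, M=7 members, R=3 reactions → 2N=10, M+R=10
member 0 (0-1): L=8.2725, (cx,cy)=(0.2564,0.9666)
member 1 (0-2): L=4.8560, (cx,cy)=(1.0000,0.0000)
member 2 (1-2): L=8.4508, (cx,cy)=(0.3236,-0.9462)
member 3 (1-3): L=4.8153, (cx,cy)=(0.9694,-0.2455)
member 4 (2-3): L=7.0829, (cx,cy)=(0.2729,0.9620)
member 5 (2-4): L=4.2440, (cx,cy)=(1.0000,0.0000)
member 6 (3-4): L=7.1952, (cx,cy)=(0.3212,-0.9470)
solve A·x = −loads:
  F[0-1] = -2694.1113 N (compression)
  F[0-2] = +182.1856 N (tension)
  F[1-2] = -188.1468 N (compression)
  F[1-3] = -125.1224 N (compression)
  F[2-3] = +185.0454 N (tension)
  F[2-4] = +70.7932 N (tension)
  F[3-4] = -220.4125 N (compression)
  Rx@0 = +508.5600 N
  Ry@0 = +2604.0557 N
  Ry@4 = +208.7343 N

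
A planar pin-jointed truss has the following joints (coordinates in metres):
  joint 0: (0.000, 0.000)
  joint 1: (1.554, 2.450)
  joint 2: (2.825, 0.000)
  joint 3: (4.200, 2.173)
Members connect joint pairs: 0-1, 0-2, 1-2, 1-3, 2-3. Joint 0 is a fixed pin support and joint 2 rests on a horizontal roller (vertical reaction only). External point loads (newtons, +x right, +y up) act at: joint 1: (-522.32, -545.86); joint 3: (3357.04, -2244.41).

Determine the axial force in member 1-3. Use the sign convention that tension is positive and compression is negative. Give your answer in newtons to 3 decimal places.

4504.917

N=4 nodes, M=5 members, R=3 reactions → 2N=8, M+R=8
member 0 (0-1): L=2.9013, (cx,cy)=(0.5356,0.8445)
member 1 (0-2): L=2.8250, (cx,cy)=(1.0000,0.0000)
member 2 (1-2): L=2.7601, (cx,cy)=(0.4605,-0.8877)
member 3 (1-3): L=2.6605, (cx,cy)=(0.9946,-0.1041)
member 4 (2-3): L=2.5715, (cx,cy)=(0.5347,0.8450)
solve A·x = −loads:
  F[0-1] = +3524.2655 N (tension)
  F[0-2] = +947.0319 N (tension)
  F[1-2] = -4496.0673 N (compression)
  F[1-3] = +4504.9174 N (tension)
  F[2-3] = -2100.9405 N (compression)
  Rx@0 = -2834.7200 N
  Ry@0 = -2976.0848 N
  Ry@2 = +5766.3548 N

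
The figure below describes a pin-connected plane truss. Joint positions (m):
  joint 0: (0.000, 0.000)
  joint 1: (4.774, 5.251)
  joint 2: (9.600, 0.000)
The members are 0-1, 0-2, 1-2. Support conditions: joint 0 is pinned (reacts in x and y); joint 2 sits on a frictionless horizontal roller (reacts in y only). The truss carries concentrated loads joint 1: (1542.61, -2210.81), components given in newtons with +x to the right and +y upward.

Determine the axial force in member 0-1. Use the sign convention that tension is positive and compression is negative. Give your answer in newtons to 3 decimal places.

N=3 nodes, M=3 members, R=3 reactions → 2N=6, M+R=6
member 0 (0-1): L=7.0968, (cx,cy)=(0.6727,0.7399)
member 1 (0-2): L=9.6000, (cx,cy)=(1.0000,0.0000)
member 2 (1-2): L=7.1318, (cx,cy)=(0.6767,-0.7363)
solve A·x = −loads:
  F[0-1] = -361.6865 N (compression)
  F[0-2] = +1785.9168 N (tension)
  F[1-2] = -2639.2229 N (compression)
  Rx@0 = -1542.6100 N
  Ry@0 = +267.6171 N
  Ry@2 = +1943.1929 N

-361.686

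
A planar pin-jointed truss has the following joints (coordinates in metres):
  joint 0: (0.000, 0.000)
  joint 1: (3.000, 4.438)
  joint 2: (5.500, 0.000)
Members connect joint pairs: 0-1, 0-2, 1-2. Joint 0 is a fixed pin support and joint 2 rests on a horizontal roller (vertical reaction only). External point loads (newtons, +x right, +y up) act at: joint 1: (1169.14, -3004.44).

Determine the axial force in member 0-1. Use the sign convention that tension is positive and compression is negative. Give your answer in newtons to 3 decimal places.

-509.691

N=3 nodes, M=3 members, R=3 reactions → 2N=6, M+R=6
member 0 (0-1): L=5.3569, (cx,cy)=(0.5600,0.8285)
member 1 (0-2): L=5.5000, (cx,cy)=(1.0000,0.0000)
member 2 (1-2): L=5.0937, (cx,cy)=(0.4908,-0.8713)
solve A·x = −loads:
  F[0-1] = -509.6912 N (compression)
  F[0-2] = +1454.5827 N (tension)
  F[1-2] = -2963.6868 N (compression)
  Rx@0 = -1169.1400 N
  Ry@0 = +422.2649 N
  Ry@2 = +2582.1751 N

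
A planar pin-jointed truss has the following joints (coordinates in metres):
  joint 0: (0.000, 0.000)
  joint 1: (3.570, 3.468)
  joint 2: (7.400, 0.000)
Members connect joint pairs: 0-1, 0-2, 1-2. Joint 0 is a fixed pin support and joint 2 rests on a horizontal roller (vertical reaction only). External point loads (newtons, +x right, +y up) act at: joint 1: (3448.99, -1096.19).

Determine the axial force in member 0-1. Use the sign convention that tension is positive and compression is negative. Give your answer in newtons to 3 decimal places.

N=3 nodes, M=3 members, R=3 reactions → 2N=6, M+R=6
member 0 (0-1): L=4.9771, (cx,cy)=(0.7173,0.6968)
member 1 (0-2): L=7.4000, (cx,cy)=(1.0000,0.0000)
member 2 (1-2): L=5.1668, (cx,cy)=(0.7413,-0.6712)
solve A·x = −loads:
  F[0-1] = +1505.5018 N (tension)
  F[0-2] = +2369.1246 N (tension)
  F[1-2] = -3196.0356 N (compression)
  Rx@0 = -3448.9900 N
  Ry@0 = -1049.0121 N
  Ry@2 = +2145.2021 N

1505.502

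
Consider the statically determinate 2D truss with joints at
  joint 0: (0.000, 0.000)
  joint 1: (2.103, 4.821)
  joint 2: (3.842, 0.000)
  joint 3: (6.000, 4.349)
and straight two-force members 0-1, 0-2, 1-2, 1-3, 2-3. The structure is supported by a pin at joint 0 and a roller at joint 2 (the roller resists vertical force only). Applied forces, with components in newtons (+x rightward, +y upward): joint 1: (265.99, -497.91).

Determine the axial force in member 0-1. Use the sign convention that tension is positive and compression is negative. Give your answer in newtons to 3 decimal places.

118.264

N=4 nodes, M=5 members, R=3 reactions → 2N=8, M+R=8
member 0 (0-1): L=5.2597, (cx,cy)=(0.3998,0.9166)
member 1 (0-2): L=3.8420, (cx,cy)=(1.0000,0.0000)
member 2 (1-2): L=5.1251, (cx,cy)=(0.3393,-0.9407)
member 3 (1-3): L=3.9255, (cx,cy)=(0.9927,-0.1202)
member 4 (2-3): L=4.8550, (cx,cy)=(0.4445,0.8958)
solve A·x = −loads:
  F[0-1] = +118.2645 N (tension)
  F[0-2] = +218.7042 N (tension)
  F[1-2] = -644.5488 N (compression)
  F[1-3] = -0.0000 N (compression)
  F[2-3] = +0.0000 N (tension)
  Rx@0 = -265.9900 N
  Ry@0 = -108.3999 N
  Ry@2 = +606.3099 N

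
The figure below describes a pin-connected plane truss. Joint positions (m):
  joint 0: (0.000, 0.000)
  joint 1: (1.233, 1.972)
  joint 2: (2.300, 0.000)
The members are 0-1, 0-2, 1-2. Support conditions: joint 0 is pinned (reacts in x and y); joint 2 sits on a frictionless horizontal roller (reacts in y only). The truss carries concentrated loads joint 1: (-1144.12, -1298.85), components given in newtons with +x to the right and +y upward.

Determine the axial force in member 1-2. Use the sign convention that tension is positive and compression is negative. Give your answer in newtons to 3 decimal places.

323.660

N=3 nodes, M=3 members, R=3 reactions → 2N=6, M+R=6
member 0 (0-1): L=2.3257, (cx,cy)=(0.5302,0.8479)
member 1 (0-2): L=2.3000, (cx,cy)=(1.0000,0.0000)
member 2 (1-2): L=2.2422, (cx,cy)=(0.4759,-0.8795)
solve A·x = −loads:
  F[0-1] = -1867.5656 N (compression)
  F[0-2] = -154.0235 N (compression)
  F[1-2] = +323.6598 N (tension)
  Rx@0 = +1144.1200 N
  Ry@0 = +1583.5120 N
  Ry@2 = -284.6620 N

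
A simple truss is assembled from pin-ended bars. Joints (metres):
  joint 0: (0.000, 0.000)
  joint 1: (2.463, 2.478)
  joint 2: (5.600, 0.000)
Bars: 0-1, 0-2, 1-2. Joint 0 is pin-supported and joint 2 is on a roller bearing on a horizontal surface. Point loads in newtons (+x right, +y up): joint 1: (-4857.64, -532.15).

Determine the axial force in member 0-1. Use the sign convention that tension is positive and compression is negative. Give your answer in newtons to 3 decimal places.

-3450.975

N=3 nodes, M=3 members, R=3 reactions → 2N=6, M+R=6
member 0 (0-1): L=3.4938, (cx,cy)=(0.7050,0.7093)
member 1 (0-2): L=5.6000, (cx,cy)=(1.0000,0.0000)
member 2 (1-2): L=3.9977, (cx,cy)=(0.7847,-0.6199)
solve A·x = −loads:
  F[0-1] = -3450.9752 N (compression)
  F[0-2] = -2424.8513 N (compression)
  F[1-2] = +3090.1247 N (tension)
  Rx@0 = +4857.6400 N
  Ry@0 = +2447.6047 N
  Ry@2 = -1915.4547 N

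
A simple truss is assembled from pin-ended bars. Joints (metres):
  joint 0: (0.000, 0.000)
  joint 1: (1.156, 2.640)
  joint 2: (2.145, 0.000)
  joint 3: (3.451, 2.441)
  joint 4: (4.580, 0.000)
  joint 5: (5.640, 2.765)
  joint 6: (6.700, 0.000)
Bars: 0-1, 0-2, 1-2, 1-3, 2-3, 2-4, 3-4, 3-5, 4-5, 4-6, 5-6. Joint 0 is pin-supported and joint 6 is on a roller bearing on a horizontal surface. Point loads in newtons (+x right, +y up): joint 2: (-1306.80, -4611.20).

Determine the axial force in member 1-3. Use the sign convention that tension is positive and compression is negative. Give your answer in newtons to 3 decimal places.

N=7 nodes, M=11 members, R=3 reactions → 2N=14, M+R=14
member 0 (0-1): L=2.8820, (cx,cy)=(0.4011,0.9160)
member 1 (0-2): L=2.1450, (cx,cy)=(1.0000,0.0000)
member 2 (1-2): L=2.8192, (cx,cy)=(0.3508,-0.9364)
member 3 (1-3): L=2.3036, (cx,cy)=(0.9963,-0.0864)
member 4 (2-3): L=2.7684, (cx,cy)=(0.4718,0.8817)
member 5 (2-4): L=2.4350, (cx,cy)=(1.0000,0.0000)
member 6 (3-4): L=2.6894, (cx,cy)=(0.4198,-0.9076)
member 7 (3-5): L=2.2128, (cx,cy)=(0.9892,0.1464)
member 8 (4-5): L=2.9612, (cx,cy)=(0.3580,0.9337)
member 9 (4-6): L=2.1200, (cx,cy)=(1.0000,0.0000)
member 10 (5-6): L=2.9612, (cx,cy)=(0.3580,-0.9337)
solve A·x = −loads:
  F[0-1] = -3422.2986 N (compression)
  F[0-2] = +65.9184 N (tension)
  F[1-2] = +3591.4576 N (tension)
  F[1-3] = -2642.5248 N (compression)
  F[2-3] = +1415.3898 N (tension)
  F[2-4] = +1964.9359 N (tension)
  F[3-4] = -1822.2193 N (compression)
  F[3-5] = -1213.0616 N (compression)
  F[4-5] = +1771.2550 N (tension)
  F[4-6] = +565.9489 N (tension)
  F[5-6] = -1581.0369 N (compression)
  Rx@0 = +1306.8000 N
  Ry@0 = +3134.9278 N
  Ry@6 = +1476.2722 N

-2642.525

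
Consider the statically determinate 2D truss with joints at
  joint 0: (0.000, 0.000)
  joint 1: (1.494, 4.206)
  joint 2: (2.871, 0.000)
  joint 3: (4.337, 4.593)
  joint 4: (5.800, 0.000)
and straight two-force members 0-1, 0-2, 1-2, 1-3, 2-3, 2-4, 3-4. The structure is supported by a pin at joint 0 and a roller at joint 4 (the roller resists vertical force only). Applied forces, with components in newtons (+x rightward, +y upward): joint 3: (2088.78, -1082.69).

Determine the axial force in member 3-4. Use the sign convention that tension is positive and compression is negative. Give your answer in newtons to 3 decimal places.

-2585.653

N=5 nodes, M=7 members, R=3 reactions → 2N=10, M+R=10
member 0 (0-1): L=4.4635, (cx,cy)=(0.3347,0.9423)
member 1 (0-2): L=2.8710, (cx,cy)=(1.0000,0.0000)
member 2 (1-2): L=4.4257, (cx,cy)=(0.3111,-0.9504)
member 3 (1-3): L=2.8692, (cx,cy)=(0.9909,0.1349)
member 4 (2-3): L=4.8213, (cx,cy)=(0.3041,0.9527)
member 5 (2-4): L=2.9290, (cx,cy)=(1.0000,0.0000)
member 6 (3-4): L=4.8204, (cx,cy)=(0.3035,-0.9528)
solve A·x = −loads:
  F[0-1] = +1465.5328 N (tension)
  F[0-2] = +1598.2399 N (tension)
  F[1-2] = -1323.8649 N (compression)
  F[1-3] = +910.7691 N (tension)
  F[2-3] = +1320.6882 N (tension)
  F[2-4] = +784.7542 N (tension)
  F[3-4] = -2585.6527 N (compression)
  Rx@0 = -2088.7800 N
  Ry@0 = -1380.9985 N
  Ry@4 = +2463.6885 N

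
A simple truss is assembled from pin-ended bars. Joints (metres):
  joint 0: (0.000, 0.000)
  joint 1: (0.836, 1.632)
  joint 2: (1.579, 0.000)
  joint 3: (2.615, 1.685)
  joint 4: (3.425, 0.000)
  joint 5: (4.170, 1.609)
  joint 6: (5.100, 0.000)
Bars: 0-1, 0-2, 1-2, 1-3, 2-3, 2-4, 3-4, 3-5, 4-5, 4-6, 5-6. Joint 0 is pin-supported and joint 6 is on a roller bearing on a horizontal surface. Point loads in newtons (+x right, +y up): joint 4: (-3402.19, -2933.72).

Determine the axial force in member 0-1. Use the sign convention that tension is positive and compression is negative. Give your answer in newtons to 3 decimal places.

-1082.587

N=7 nodes, M=11 members, R=3 reactions → 2N=14, M+R=14
member 0 (0-1): L=1.8337, (cx,cy)=(0.4559,0.8900)
member 1 (0-2): L=1.5790, (cx,cy)=(1.0000,0.0000)
member 2 (1-2): L=1.7932, (cx,cy)=(0.4143,-0.9101)
member 3 (1-3): L=1.7798, (cx,cy)=(0.9996,0.0298)
member 4 (2-3): L=1.9780, (cx,cy)=(0.5238,0.8519)
member 5 (2-4): L=1.8460, (cx,cy)=(1.0000,0.0000)
member 6 (3-4): L=1.8696, (cx,cy)=(0.4333,-0.9013)
member 7 (3-5): L=1.5569, (cx,cy)=(0.9988,-0.0488)
member 8 (4-5): L=1.7731, (cx,cy)=(0.4202,0.9074)
member 9 (4-6): L=1.6750, (cx,cy)=(1.0000,0.0000)
member 10 (5-6): L=1.8584, (cx,cy)=(0.5004,-0.8658)
solve A·x = −loads:
  F[0-1] = -1082.5866 N (compression)
  F[0-2] = -2908.6192 N (compression)
  F[1-2] = +1028.5745 N (tension)
  F[1-3] = -920.1677 N (compression)
  F[2-3] = -1098.9094 N (compression)
  F[2-4] = -1906.8668 N (compression)
  F[3-4] = +1177.8343 N (tension)
  F[3-5] = -2008.0171 N (compression)
  F[4-5] = +2063.1181 N (tension)
  F[4-6] = +1138.7699 N (tension)
  F[5-6] = -2275.6235 N (compression)
  Rx@0 = +3402.1900 N
  Ry@0 = +963.5257 N
  Ry@6 = +1970.1943 N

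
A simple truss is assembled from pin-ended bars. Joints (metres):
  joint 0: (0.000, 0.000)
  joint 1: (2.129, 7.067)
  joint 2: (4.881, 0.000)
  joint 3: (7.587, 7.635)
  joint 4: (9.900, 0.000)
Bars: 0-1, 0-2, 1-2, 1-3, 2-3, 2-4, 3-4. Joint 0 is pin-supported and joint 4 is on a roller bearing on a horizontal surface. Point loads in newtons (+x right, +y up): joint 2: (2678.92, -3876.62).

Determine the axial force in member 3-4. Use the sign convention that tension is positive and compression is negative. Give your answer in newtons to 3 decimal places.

N=5 nodes, M=7 members, R=3 reactions → 2N=10, M+R=10
member 0 (0-1): L=7.3807, (cx,cy)=(0.2885,0.9575)
member 1 (0-2): L=4.8810, (cx,cy)=(1.0000,0.0000)
member 2 (1-2): L=7.5839, (cx,cy)=(0.3629,-0.9318)
member 3 (1-3): L=5.4875, (cx,cy)=(0.9946,0.1035)
member 4 (2-3): L=8.1003, (cx,cy)=(0.3341,0.9426)
member 5 (2-4): L=5.0190, (cx,cy)=(1.0000,0.0000)
member 6 (3-4): L=7.9777, (cx,cy)=(0.2899,-0.9570)
solve A·x = −loads:
  F[0-1] = -2052.5762 N (compression)
  F[0-2] = +3270.9937 N (tension)
  F[1-2] = +1963.3966 N (tension)
  F[1-3] = -1311.5815 N (compression)
  F[2-3] = +2171.8176 N (tension)
  F[2-4] = +579.0198 N (tension)
  F[3-4] = -1997.0723 N (compression)
  Rx@0 = -2678.9200 N
  Ry@0 = +1965.3289 N
  Ry@4 = +1911.2911 N

-1997.072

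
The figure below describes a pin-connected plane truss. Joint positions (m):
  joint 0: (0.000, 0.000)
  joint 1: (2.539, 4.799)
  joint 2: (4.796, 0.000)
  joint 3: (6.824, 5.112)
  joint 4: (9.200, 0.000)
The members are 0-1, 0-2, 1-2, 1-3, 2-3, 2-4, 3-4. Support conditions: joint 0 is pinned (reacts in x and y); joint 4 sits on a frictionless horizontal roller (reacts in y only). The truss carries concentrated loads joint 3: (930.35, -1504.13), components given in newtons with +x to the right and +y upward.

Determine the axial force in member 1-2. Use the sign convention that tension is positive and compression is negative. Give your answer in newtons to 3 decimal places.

-131.973

N=5 nodes, M=7 members, R=3 reactions → 2N=10, M+R=10
member 0 (0-1): L=5.4293, (cx,cy)=(0.4677,0.8839)
member 1 (0-2): L=4.7960, (cx,cy)=(1.0000,0.0000)
member 2 (1-2): L=5.3032, (cx,cy)=(0.4256,-0.9049)
member 3 (1-3): L=4.2964, (cx,cy)=(0.9973,0.0729)
member 4 (2-3): L=5.4996, (cx,cy)=(0.3688,0.9295)
member 5 (2-4): L=4.4040, (cx,cy)=(1.0000,0.0000)
member 6 (3-4): L=5.6372, (cx,cy)=(0.4215,-0.9068)
solve A·x = −loads:
  F[0-1] = +145.3684 N (tension)
  F[0-2] = +862.3684 N (tension)
  F[1-2] = -131.9730 N (compression)
  F[1-3] = +124.4786 N (tension)
  F[2-3] = +128.4790 N (tension)
  F[2-4] = +758.8248 N (tension)
  F[3-4] = -1800.3536 N (compression)
  Rx@0 = -930.3500 N
  Ry@0 = -128.4931 N
  Ry@4 = +1632.6231 N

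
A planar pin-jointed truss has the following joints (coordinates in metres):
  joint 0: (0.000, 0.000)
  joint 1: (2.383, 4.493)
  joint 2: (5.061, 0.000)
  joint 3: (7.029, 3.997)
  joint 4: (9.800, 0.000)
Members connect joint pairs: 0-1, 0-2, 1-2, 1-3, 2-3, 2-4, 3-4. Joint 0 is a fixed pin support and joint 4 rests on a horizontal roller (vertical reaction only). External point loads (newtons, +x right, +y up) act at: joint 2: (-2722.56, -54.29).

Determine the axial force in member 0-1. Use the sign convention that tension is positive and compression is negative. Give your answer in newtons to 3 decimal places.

N=5 nodes, M=7 members, R=3 reactions → 2N=10, M+R=10
member 0 (0-1): L=5.0858, (cx,cy)=(0.4686,0.8834)
member 1 (0-2): L=5.0610, (cx,cy)=(1.0000,0.0000)
member 2 (1-2): L=5.2306, (cx,cy)=(0.5120,-0.8590)
member 3 (1-3): L=4.6724, (cx,cy)=(0.9943,-0.1062)
member 4 (2-3): L=4.4552, (cx,cy)=(0.4417,0.8971)
member 5 (2-4): L=4.7390, (cx,cy)=(1.0000,0.0000)
member 6 (3-4): L=4.8636, (cx,cy)=(0.5697,-0.8218)
solve A·x = −loads:
  F[0-1] = -29.7171 N (compression)
  F[0-2] = -2708.6359 N (compression)
  F[1-2] = +34.4878 N (tension)
  F[1-3] = -31.7610 N (compression)
  F[2-3] = +27.4930 N (tension)
  F[2-4] = +19.4371 N (tension)
  F[3-4] = -34.1156 N (compression)
  Rx@0 = +2722.5600 N
  Ry@0 = +26.2531 N
  Ry@4 = +28.0369 N

-29.717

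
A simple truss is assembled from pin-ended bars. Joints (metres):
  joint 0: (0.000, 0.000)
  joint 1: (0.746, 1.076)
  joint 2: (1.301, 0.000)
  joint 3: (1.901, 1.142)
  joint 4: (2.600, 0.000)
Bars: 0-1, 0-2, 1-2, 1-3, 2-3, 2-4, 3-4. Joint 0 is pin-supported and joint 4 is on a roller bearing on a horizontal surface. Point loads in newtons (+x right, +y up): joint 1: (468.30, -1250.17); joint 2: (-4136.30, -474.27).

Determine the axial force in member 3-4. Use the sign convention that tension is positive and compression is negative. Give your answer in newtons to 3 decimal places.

N=5 nodes, M=7 members, R=3 reactions → 2N=10, M+R=10
member 0 (0-1): L=1.3093, (cx,cy)=(0.5698,0.8218)
member 1 (0-2): L=1.3010, (cx,cy)=(1.0000,0.0000)
member 2 (1-2): L=1.2107, (cx,cy)=(0.4584,-0.8887)
member 3 (1-3): L=1.1569, (cx,cy)=(0.9984,0.0570)
member 4 (2-3): L=1.2900, (cx,cy)=(0.4651,0.8853)
member 5 (2-4): L=1.2990, (cx,cy)=(1.0000,0.0000)
member 6 (3-4): L=1.3389, (cx,cy)=(0.5221,-0.8529)
solve A·x = −loads:
  F[0-1] = -1137.2691 N (compression)
  F[0-2] = -3020.0229 N (compression)
  F[1-2] = -414.6103 N (compression)
  F[1-3] = -927.7260 N (compression)
  F[2-3] = +951.9872 N (tension)
  F[2-4] = +483.4388 N (tension)
  F[3-4] = -926.0320 N (compression)
  Rx@0 = +3668.0000 N
  Ry@0 = +934.6158 N
  Ry@4 = +789.8242 N

-926.032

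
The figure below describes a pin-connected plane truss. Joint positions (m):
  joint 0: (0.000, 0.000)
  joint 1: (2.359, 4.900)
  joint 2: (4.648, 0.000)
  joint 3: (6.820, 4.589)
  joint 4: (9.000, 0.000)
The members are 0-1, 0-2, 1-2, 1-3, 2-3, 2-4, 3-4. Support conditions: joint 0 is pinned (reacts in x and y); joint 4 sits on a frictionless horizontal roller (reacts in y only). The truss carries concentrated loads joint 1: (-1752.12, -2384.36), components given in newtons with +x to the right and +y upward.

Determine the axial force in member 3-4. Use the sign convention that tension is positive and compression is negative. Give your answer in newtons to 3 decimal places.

N=5 nodes, M=7 members, R=3 reactions → 2N=10, M+R=10
member 0 (0-1): L=5.4383, (cx,cy)=(0.4338,0.9010)
member 1 (0-2): L=4.6480, (cx,cy)=(1.0000,0.0000)
member 2 (1-2): L=5.4083, (cx,cy)=(0.4232,-0.9060)
member 3 (1-3): L=4.4718, (cx,cy)=(0.9976,-0.0695)
member 4 (2-3): L=5.0771, (cx,cy)=(0.4278,0.9039)
member 5 (2-4): L=4.3520, (cx,cy)=(1.0000,0.0000)
member 6 (3-4): L=5.0805, (cx,cy)=(0.4291,-0.9033)
solve A·x = −loads:
  F[0-1] = -3011.3914 N (compression)
  F[0-2] = -445.8479 N (compression)
  F[1-2] = +339.8499 N (tension)
  F[1-3] = +302.7430 N (tension)
  F[2-3] = -340.6574 N (compression)
  F[2-4] = -156.2744 N (compression)
  F[3-4] = +364.1970 N (tension)
  Rx@0 = +1752.1200 N
  Ry@0 = +2713.3248 N
  Ry@4 = -328.9648 N

364.197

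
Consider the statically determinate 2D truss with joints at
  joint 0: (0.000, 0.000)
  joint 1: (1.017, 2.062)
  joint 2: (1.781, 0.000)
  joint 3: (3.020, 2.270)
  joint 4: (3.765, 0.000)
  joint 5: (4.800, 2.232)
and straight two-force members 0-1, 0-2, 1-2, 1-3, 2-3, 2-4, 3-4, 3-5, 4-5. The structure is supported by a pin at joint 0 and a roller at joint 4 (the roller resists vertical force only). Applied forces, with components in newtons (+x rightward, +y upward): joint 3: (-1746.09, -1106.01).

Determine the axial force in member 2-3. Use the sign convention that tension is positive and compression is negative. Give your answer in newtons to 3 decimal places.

-1323.569

N=6 nodes, M=9 members, R=3 reactions → 2N=12, M+R=12
member 0 (0-1): L=2.2992, (cx,cy)=(0.4423,0.8968)
member 1 (0-2): L=1.7810, (cx,cy)=(1.0000,0.0000)
member 2 (1-2): L=2.1990, (cx,cy)=(0.3474,-0.9377)
member 3 (1-3): L=2.0138, (cx,cy)=(0.9947,0.1033)
member 4 (2-3): L=2.5861, (cx,cy)=(0.4791,0.8778)
member 5 (2-4): L=1.9840, (cx,cy)=(1.0000,0.0000)
member 6 (3-4): L=2.3891, (cx,cy)=(0.3118,-0.9501)
member 7 (3-5): L=1.7804, (cx,cy)=(0.9998,-0.0213)
member 8 (4-5): L=2.4603, (cx,cy)=(0.4207,0.9072)
solve A·x = −loads:
  F[0-1] = -1417.8602 N (compression)
  F[0-2] = -1118.9199 N (compression)
  F[1-2] = +1238.9602 N (tension)
  F[1-3] = -1063.3128 N (compression)
  F[2-3] = -1323.5687 N (compression)
  F[2-4] = -54.3480 N (compression)
  F[3-4] = +174.2877 N (tension)
  F[3-5] = -0.0000 N (compression)
  F[4-5] = +0.0000 N (tension)
  Rx@0 = +1746.0900 N
  Ry@0 = +1271.6074 N
  Ry@4 = -165.5974 N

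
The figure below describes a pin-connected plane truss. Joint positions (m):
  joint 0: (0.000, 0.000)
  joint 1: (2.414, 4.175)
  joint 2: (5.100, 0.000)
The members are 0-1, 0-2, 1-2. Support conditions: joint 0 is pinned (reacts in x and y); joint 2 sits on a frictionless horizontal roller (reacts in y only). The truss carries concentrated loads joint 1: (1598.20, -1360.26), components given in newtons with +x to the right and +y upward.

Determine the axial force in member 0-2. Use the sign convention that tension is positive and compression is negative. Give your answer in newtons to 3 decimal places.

1255.946

N=3 nodes, M=3 members, R=3 reactions → 2N=6, M+R=6
member 0 (0-1): L=4.8227, (cx,cy)=(0.5006,0.8657)
member 1 (0-2): L=5.1000, (cx,cy)=(1.0000,0.0000)
member 2 (1-2): L=4.9644, (cx,cy)=(0.5411,-0.8410)
solve A·x = −loads:
  F[0-1] = +683.7509 N (tension)
  F[0-2] = +1255.9458 N (tension)
  F[1-2] = -2321.2999 N (compression)
  Rx@0 = -1598.2000 N
  Ry@0 = -591.9268 N
  Ry@2 = +1952.1868 N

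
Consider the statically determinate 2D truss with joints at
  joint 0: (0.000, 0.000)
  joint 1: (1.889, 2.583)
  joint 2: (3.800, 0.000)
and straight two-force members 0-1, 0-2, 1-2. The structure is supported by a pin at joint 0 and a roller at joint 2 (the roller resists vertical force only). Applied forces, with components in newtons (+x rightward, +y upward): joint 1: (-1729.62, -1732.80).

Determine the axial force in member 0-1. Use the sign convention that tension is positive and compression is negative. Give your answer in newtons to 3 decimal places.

N=3 nodes, M=3 members, R=3 reactions → 2N=6, M+R=6
member 0 (0-1): L=3.2000, (cx,cy)=(0.5903,0.8072)
member 1 (0-2): L=3.8000, (cx,cy)=(1.0000,0.0000)
member 2 (1-2): L=3.2131, (cx,cy)=(0.5948,-0.8039)
solve A·x = −loads:
  F[0-1] = -2536.1188 N (compression)
  F[0-2] = -232.5327 N (compression)
  F[1-2] = +390.9699 N (tension)
  Rx@0 = +1729.6200 N
  Ry@0 = +2047.1024 N
  Ry@2 = -314.3024 N

-2536.119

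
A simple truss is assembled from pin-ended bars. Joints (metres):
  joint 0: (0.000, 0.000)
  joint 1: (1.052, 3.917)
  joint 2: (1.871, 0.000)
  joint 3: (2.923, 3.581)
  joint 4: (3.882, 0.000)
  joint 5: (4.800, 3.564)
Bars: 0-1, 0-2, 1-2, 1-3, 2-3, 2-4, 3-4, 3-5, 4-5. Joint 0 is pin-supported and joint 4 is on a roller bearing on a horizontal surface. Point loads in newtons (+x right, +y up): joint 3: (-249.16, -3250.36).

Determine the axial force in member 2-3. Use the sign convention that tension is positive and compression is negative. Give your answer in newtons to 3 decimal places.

-1172.386

N=6 nodes, M=9 members, R=3 reactions → 2N=12, M+R=12
member 0 (0-1): L=4.0558, (cx,cy)=(0.2594,0.9658)
member 1 (0-2): L=1.8710, (cx,cy)=(1.0000,0.0000)
member 2 (1-2): L=4.0017, (cx,cy)=(0.2047,-0.9788)
member 3 (1-3): L=1.9009, (cx,cy)=(0.9843,-0.1768)
member 4 (2-3): L=3.7323, (cx,cy)=(0.2819,0.9595)
member 5 (2-4): L=2.0110, (cx,cy)=(1.0000,0.0000)
member 6 (3-4): L=3.7072, (cx,cy)=(0.2587,-0.9660)
member 7 (3-5): L=1.8771, (cx,cy)=(1.0000,-0.0091)
member 8 (4-5): L=3.6803, (cx,cy)=(0.2494,0.9684)
solve A·x = −loads:
  F[0-1] = -1069.4022 N (compression)
  F[0-2] = +28.2226 N (tension)
  F[1-2] = +1149.1772 N (tension)
  F[1-3] = -520.7761 N (compression)
  F[2-3] = -1172.3864 N (compression)
  F[2-4] = +593.8671 N (tension)
  F[3-4] = -2295.7007 N (compression)
  F[3-5] = +0.0000 N (tension)
  F[4-5] = -0.0000 N (compression)
  Rx@0 = +249.1600 N
  Ry@0 = +1032.8020 N
  Ry@4 = +2217.5580 N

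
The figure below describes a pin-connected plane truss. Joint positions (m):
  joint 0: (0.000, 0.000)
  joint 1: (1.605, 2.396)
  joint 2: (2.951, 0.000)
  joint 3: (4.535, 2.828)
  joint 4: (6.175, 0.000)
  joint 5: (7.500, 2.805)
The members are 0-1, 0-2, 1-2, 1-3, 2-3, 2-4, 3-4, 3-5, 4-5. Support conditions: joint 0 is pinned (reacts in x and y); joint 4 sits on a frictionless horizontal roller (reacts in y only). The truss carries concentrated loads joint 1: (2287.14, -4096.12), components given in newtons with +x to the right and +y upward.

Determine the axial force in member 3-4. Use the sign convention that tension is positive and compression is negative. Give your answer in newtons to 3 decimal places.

-2256.606

N=6 nodes, M=9 members, R=3 reactions → 2N=12, M+R=12
member 0 (0-1): L=2.8839, (cx,cy)=(0.5565,0.8308)
member 1 (0-2): L=2.9510, (cx,cy)=(1.0000,0.0000)
member 2 (1-2): L=2.7482, (cx,cy)=(0.4898,-0.8718)
member 3 (1-3): L=2.9617, (cx,cy)=(0.9893,0.1459)
member 4 (2-3): L=3.2414, (cx,cy)=(0.4887,0.8725)
member 5 (2-4): L=3.2240, (cx,cy)=(1.0000,0.0000)
member 6 (3-4): L=3.2691, (cx,cy)=(0.5017,-0.8651)
member 7 (3-5): L=2.9651, (cx,cy)=(1.0000,-0.0078)
member 8 (4-5): L=3.1022, (cx,cy)=(0.4271,0.9042)
solve A·x = −loads:
  F[0-1] = -2580.5948 N (compression)
  F[0-2] = +3723.3424 N (tension)
  F[1-2] = -2649.2770 N (compression)
  F[1-3] = -2452.0112 N (compression)
  F[2-3] = +2647.4052 N (tension)
  F[2-4] = +1132.0563 N (tension)
  F[3-4] = -2256.6065 N (compression)
  F[3-5] = -0.0000 N (compression)
  F[4-5] = +0.0000 N (tension)
  Rx@0 = -2287.1400 N
  Ry@0 = +2144.0131 N
  Ry@4 = +1952.1069 N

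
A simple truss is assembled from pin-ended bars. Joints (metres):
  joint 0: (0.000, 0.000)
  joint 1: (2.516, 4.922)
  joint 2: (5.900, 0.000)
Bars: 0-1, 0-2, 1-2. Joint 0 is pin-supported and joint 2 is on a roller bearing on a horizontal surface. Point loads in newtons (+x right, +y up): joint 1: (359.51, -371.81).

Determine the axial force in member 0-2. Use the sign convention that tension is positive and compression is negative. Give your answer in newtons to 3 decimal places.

N=3 nodes, M=3 members, R=3 reactions → 2N=6, M+R=6
member 0 (0-1): L=5.5278, (cx,cy)=(0.4552,0.8904)
member 1 (0-2): L=5.9000, (cx,cy)=(1.0000,0.0000)
member 2 (1-2): L=5.9731, (cx,cy)=(0.5665,-0.8240)
solve A·x = −loads:
  F[0-1] = +97.3275 N (tension)
  F[0-2] = +315.2108 N (tension)
  F[1-2] = -556.3758 N (compression)
  Rx@0 = -359.5100 N
  Ry@0 = -86.6616 N
  Ry@2 = +458.4716 N

315.211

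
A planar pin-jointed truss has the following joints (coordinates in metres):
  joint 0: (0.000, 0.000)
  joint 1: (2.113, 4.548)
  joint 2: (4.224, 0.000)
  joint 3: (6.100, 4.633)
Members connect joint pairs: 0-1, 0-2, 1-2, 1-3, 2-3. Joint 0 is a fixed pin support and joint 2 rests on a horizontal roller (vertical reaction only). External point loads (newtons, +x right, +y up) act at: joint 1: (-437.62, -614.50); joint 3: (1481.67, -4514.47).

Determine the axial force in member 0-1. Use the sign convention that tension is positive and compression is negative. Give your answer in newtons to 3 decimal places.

3144.614

N=4 nodes, M=5 members, R=3 reactions → 2N=8, M+R=8
member 0 (0-1): L=5.0149, (cx,cy)=(0.4213,0.9069)
member 1 (0-2): L=4.2240, (cx,cy)=(1.0000,0.0000)
member 2 (1-2): L=5.0140, (cx,cy)=(0.4210,-0.9071)
member 3 (1-3): L=3.9879, (cx,cy)=(0.9998,0.0213)
member 4 (2-3): L=4.9984, (cx,cy)=(0.3753,0.9269)
solve A·x = −loads:
  F[0-1] = +3144.6139 N (tension)
  F[0-2] = -280.9194 N (compression)
  F[1-2] = -3743.0870 N (compression)
  F[1-3] = +3339.2533 N (tension)
  F[2-3] = -4947.3156 N (compression)
  Rx@0 = -1044.0500 N
  Ry@0 = -2851.8508 N
  Ry@2 = +7980.8208 N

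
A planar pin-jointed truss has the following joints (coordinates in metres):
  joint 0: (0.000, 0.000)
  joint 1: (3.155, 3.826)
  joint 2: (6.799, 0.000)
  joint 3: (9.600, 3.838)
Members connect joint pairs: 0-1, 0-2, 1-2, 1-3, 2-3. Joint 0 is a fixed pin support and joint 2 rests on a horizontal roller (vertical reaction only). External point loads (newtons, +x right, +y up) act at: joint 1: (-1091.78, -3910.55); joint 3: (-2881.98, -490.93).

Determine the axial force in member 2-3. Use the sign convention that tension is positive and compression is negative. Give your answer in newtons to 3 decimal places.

N=4 nodes, M=5 members, R=3 reactions → 2N=8, M+R=8
member 0 (0-1): L=4.9591, (cx,cy)=(0.6362,0.7715)
member 1 (0-2): L=6.7990, (cx,cy)=(1.0000,0.0000)
member 2 (1-2): L=5.2837, (cx,cy)=(0.6897,-0.7241)
member 3 (1-3): L=6.4450, (cx,cy)=(1.0000,0.0019)
member 4 (2-3): L=4.7514, (cx,cy)=(0.5895,0.8078)
solve A·x = −loads:
  F[0-1] = -5359.4338 N (compression)
  F[0-2] = -564.0402 N (compression)
  F[1-2] = +303.3170 N (tension)
  F[1-3] = -2527.1341 N (compression)
  F[2-3] = -601.9412 N (compression)
  Rx@0 = +3973.7600 N
  Ry@0 = +4134.8932 N
  Ry@2 = +266.5868 N

-601.941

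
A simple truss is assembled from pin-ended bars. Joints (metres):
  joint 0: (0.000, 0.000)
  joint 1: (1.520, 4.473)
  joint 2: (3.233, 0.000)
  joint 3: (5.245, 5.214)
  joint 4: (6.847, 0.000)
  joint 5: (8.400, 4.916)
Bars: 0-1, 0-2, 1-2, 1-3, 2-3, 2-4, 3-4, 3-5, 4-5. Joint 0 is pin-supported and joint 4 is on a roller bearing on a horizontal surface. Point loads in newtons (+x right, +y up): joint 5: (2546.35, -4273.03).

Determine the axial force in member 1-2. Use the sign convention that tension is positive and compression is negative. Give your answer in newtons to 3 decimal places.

N=6 nodes, M=9 members, R=3 reactions → 2N=12, M+R=12
member 0 (0-1): L=4.7242, (cx,cy)=(0.3217,0.9468)
member 1 (0-2): L=3.2330, (cx,cy)=(1.0000,0.0000)
member 2 (1-2): L=4.7898, (cx,cy)=(0.3576,-0.9339)
member 3 (1-3): L=3.7980, (cx,cy)=(0.9808,0.1951)
member 4 (2-3): L=5.5887, (cx,cy)=(0.3600,0.9329)
member 5 (2-4): L=3.6140, (cx,cy)=(1.0000,0.0000)
member 6 (3-4): L=5.4546, (cx,cy)=(0.2937,-0.9559)
member 7 (3-5): L=3.1690, (cx,cy)=(0.9956,-0.0940)
member 8 (4-5): L=5.1555, (cx,cy)=(0.3012,0.9536)
solve A·x = −loads:
  F[0-1] = +2954.5154 N (tension)
  F[0-2] = +1595.7431 N (tension)
  F[1-2] = -2595.3225 N (compression)
  F[1-3] = +1915.5994 N (tension)
  F[2-3] = +2597.8617 N (tension)
  F[2-4] = -267.6930 N (compression)
  F[3-4] = -3300.3106 N (compression)
  F[3-5] = +3800.1809 N (tension)
  F[4-5] = -4106.4227 N (compression)
  Rx@0 = -2546.3500 N
  Ry@0 = -2797.4109 N
  Ry@4 = +7070.4409 N

-2595.323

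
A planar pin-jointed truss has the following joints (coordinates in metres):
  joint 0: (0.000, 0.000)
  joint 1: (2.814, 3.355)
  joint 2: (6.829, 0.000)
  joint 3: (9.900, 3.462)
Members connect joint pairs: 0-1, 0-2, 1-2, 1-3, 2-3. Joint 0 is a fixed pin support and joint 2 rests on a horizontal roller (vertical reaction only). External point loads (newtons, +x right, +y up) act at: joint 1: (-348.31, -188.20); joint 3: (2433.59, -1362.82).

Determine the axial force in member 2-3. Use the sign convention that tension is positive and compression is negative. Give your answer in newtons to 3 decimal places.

N=4 nodes, M=5 members, R=3 reactions → 2N=8, M+R=8
member 0 (0-1): L=4.3789, (cx,cy)=(0.6426,0.7662)
member 1 (0-2): L=6.8290, (cx,cy)=(1.0000,0.0000)
member 2 (1-2): L=5.2322, (cx,cy)=(0.7674,-0.6412)
member 3 (1-3): L=7.0868, (cx,cy)=(0.9999,0.0151)
member 4 (2-3): L=4.6278, (cx,cy)=(0.6636,0.7481)
solve A·x = −loads:
  F[0-1] = +2042.3644 N (tension)
  F[0-2] = +772.7963 N (tension)
  F[1-2] = -2646.9379 N (compression)
  F[1-3] = +3692.3661 N (tension)
  F[2-3] = -1896.2585 N (compression)
  Rx@0 = -2085.2800 N
  Ry@0 = -1564.8127 N
  Ry@2 = +3115.8327 N

-1896.258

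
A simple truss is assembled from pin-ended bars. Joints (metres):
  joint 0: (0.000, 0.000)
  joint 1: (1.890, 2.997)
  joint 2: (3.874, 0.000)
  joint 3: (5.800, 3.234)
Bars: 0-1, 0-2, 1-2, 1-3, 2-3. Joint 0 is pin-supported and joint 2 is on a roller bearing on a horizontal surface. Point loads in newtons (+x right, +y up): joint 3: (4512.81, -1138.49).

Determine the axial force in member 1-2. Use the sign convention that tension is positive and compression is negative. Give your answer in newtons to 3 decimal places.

-4805.300

N=4 nodes, M=5 members, R=3 reactions → 2N=8, M+R=8
member 0 (0-1): L=3.5432, (cx,cy)=(0.5334,0.8459)
member 1 (0-2): L=3.8740, (cx,cy)=(1.0000,0.0000)
member 2 (1-2): L=3.5942, (cx,cy)=(0.5520,-0.8338)
member 3 (1-3): L=3.9172, (cx,cy)=(0.9982,0.0605)
member 4 (2-3): L=3.7641, (cx,cy)=(0.5117,0.8592)
solve A·x = −loads:
  F[0-1] = +5122.9934 N (tension)
  F[0-2] = +1780.1056 N (tension)
  F[1-2] = -4805.2998 N (compression)
  F[1-3] = +5395.1166 N (tension)
  F[2-3] = -1705.0166 N (compression)
  Rx@0 = -4512.8100 N
  Ry@0 = -4333.2884 N
  Ry@2 = +5471.7784 N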